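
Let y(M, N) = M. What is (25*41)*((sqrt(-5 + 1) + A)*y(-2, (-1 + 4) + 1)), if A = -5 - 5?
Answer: 20500 - 4100*I ≈ 20500.0 - 4100.0*I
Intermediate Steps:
A = -10
(25*41)*((sqrt(-5 + 1) + A)*y(-2, (-1 + 4) + 1)) = (25*41)*((sqrt(-5 + 1) - 10)*(-2)) = 1025*((sqrt(-4) - 10)*(-2)) = 1025*((2*I - 10)*(-2)) = 1025*((-10 + 2*I)*(-2)) = 1025*(20 - 4*I) = 20500 - 4100*I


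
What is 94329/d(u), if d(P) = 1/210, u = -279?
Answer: 19809090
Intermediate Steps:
d(P) = 1/210
94329/d(u) = 94329/(1/210) = 94329*210 = 19809090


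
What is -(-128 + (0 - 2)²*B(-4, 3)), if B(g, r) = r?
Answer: 116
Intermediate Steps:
-(-128 + (0 - 2)²*B(-4, 3)) = -(-128 + (0 - 2)²*3) = -(-128 + (-2)²*3) = -(-128 + 4*3) = -(-128 + 12) = -1*(-116) = 116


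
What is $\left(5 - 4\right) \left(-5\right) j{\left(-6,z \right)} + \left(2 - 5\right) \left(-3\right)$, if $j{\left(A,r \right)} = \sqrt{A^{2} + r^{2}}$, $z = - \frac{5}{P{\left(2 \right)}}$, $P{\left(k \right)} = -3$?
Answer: $9 - \frac{5 \sqrt{349}}{3} \approx -22.136$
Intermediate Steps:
$z = \frac{5}{3}$ ($z = - \frac{5}{-3} = \left(-5\right) \left(- \frac{1}{3}\right) = \frac{5}{3} \approx 1.6667$)
$\left(5 - 4\right) \left(-5\right) j{\left(-6,z \right)} + \left(2 - 5\right) \left(-3\right) = \left(5 - 4\right) \left(-5\right) \sqrt{\left(-6\right)^{2} + \left(\frac{5}{3}\right)^{2}} + \left(2 - 5\right) \left(-3\right) = 1 \left(-5\right) \sqrt{36 + \frac{25}{9}} - -9 = - 5 \sqrt{\frac{349}{9}} + 9 = - 5 \frac{\sqrt{349}}{3} + 9 = - \frac{5 \sqrt{349}}{3} + 9 = 9 - \frac{5 \sqrt{349}}{3}$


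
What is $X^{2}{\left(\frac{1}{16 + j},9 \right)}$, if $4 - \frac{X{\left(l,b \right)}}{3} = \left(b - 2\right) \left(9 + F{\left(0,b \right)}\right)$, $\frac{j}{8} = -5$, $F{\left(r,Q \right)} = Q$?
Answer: $133956$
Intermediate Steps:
$j = -40$ ($j = 8 \left(-5\right) = -40$)
$X{\left(l,b \right)} = 12 - 3 \left(-2 + b\right) \left(9 + b\right)$ ($X{\left(l,b \right)} = 12 - 3 \left(b - 2\right) \left(9 + b\right) = 12 - 3 \left(-2 + b\right) \left(9 + b\right)$)
$X^{2}{\left(\frac{1}{16 + j},9 \right)} = \left(66 - 189 - 3 \cdot 9^{2}\right)^{2} = \left(66 - 189 - 243\right)^{2} = \left(-366\right)^{2} = 133956$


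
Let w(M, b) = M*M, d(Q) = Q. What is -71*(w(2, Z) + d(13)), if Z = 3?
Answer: -1207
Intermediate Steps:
w(M, b) = M**2
-71*(w(2, Z) + d(13)) = -71*(2**2 + 13) = -71*(4 + 13) = -71*17 = -1207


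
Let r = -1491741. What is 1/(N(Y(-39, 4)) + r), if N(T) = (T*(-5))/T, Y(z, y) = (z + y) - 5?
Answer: -1/1491746 ≈ -6.7036e-7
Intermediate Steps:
Y(z, y) = -5 + y + z (Y(z, y) = (y + z) - 5 = -5 + y + z)
N(T) = -5 (N(T) = (-5*T)/T = -5)
1/(N(Y(-39, 4)) + r) = 1/(-5 - 1491741) = 1/(-1491746) = -1/1491746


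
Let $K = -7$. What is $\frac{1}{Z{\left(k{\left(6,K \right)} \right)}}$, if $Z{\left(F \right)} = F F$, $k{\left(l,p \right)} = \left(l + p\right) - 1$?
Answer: $\frac{1}{4} \approx 0.25$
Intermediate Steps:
$k{\left(l,p \right)} = -1 + l + p$
$Z{\left(F \right)} = F^{2}$
$\frac{1}{Z{\left(k{\left(6,K \right)} \right)}} = \frac{1}{\left(-1 + 6 - 7\right)^{2}} = \frac{1}{\left(-2\right)^{2}} = \frac{1}{4}$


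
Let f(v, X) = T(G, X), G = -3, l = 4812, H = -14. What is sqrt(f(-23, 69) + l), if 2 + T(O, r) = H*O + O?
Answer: sqrt(4849) ≈ 69.635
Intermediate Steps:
T(O, r) = -2 - 13*O (T(O, r) = -2 + (-14*O + O) = -2 - 13*O)
f(v, X) = 37 (f(v, X) = -2 - 13*(-3) = -2 + 39 = 37)
sqrt(f(-23, 69) + l) = sqrt(37 + 4812) = sqrt(4849)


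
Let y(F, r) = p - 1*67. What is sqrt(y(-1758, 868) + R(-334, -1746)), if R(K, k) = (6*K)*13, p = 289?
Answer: 3*I*sqrt(2870) ≈ 160.72*I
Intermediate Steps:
y(F, r) = 222 (y(F, r) = 289 - 1*67 = 289 - 67 = 222)
R(K, k) = 78*K
sqrt(y(-1758, 868) + R(-334, -1746)) = sqrt(222 + 78*(-334)) = sqrt(222 - 26052) = sqrt(-25830) = 3*I*sqrt(2870)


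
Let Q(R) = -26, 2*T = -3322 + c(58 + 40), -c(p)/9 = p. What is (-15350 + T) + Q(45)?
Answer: -17478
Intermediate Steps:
c(p) = -9*p
T = -2102 (T = (-3322 - 9*(58 + 40))/2 = (-3322 - 9*98)/2 = (-3322 - 882)/2 = (½)*(-4204) = -2102)
(-15350 + T) + Q(45) = (-15350 - 2102) - 26 = -17452 - 26 = -17478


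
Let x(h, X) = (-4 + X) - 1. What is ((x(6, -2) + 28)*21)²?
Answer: 194481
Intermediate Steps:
x(h, X) = -5 + X
((x(6, -2) + 28)*21)² = (((-5 - 2) + 28)*21)² = ((-7 + 28)*21)² = (21*21)² = 441² = 194481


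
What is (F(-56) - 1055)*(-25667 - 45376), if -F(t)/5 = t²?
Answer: 1188904605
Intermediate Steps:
F(t) = -5*t²
(F(-56) - 1055)*(-25667 - 45376) = (-5*(-56)² - 1055)*(-25667 - 45376) = (-5*3136 - 1055)*(-71043) = (-15680 - 1055)*(-71043) = -16735*(-71043) = 1188904605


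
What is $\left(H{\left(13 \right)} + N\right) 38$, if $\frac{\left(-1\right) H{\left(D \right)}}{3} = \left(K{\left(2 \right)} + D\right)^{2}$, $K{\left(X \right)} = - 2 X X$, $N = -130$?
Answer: $-7790$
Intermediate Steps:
$K{\left(X \right)} = - 2 X^{2}$
$H{\left(D \right)} = - 3 \left(-8 + D\right)^{2}$ ($H{\left(D \right)} = - 3 \left(- 2 \cdot 2^{2} + D\right)^{2} = - 3 \left(\left(-2\right) 4 + D\right)^{2} = - 3 \left(-8 + D\right)^{2}$)
$\left(H{\left(13 \right)} + N\right) 38 = \left(- 3 \left(-8 + 13\right)^{2} - 130\right) 38 = \left(- 3 \cdot 5^{2} - 130\right) 38 = \left(\left(-3\right) 25 - 130\right) 38 = \left(-75 - 130\right) 38 = \left(-205\right) 38 = -7790$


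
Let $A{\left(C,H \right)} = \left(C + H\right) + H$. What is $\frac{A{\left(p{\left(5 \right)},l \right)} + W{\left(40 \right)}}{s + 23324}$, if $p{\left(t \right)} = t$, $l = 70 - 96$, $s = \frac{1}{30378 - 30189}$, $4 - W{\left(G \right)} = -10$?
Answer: $- \frac{6237}{4408237} \approx -0.0014149$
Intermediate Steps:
$W{\left(G \right)} = 14$ ($W{\left(G \right)} = 4 - -10 = 4 + 10 = 14$)
$s = \frac{1}{189} \approx 0.005291$
$l = -26$ ($l = 70 - 96 = -26$)
$A{\left(C,H \right)} = C + 2 H$
$\frac{A{\left(p{\left(5 \right)},l \right)} + W{\left(40 \right)}}{s + 23324} = \frac{\left(5 + 2 \left(-26\right)\right) + 14}{\frac{1}{189} + 23324} = \frac{\left(5 - 52\right) + 14}{\frac{4408237}{189}} = \left(-47 + 14\right) \frac{189}{4408237} = \left(-33\right) \frac{189}{4408237} = - \frac{6237}{4408237}$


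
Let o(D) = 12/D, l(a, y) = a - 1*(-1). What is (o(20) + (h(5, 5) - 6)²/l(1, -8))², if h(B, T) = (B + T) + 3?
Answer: 63001/100 ≈ 630.01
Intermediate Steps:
h(B, T) = 3 + B + T
l(a, y) = 1 + a (l(a, y) = a + 1 = 1 + a)
(o(20) + (h(5, 5) - 6)²/l(1, -8))² = (12/20 + ((3 + 5 + 5) - 6)²/(1 + 1))² = (12*(1/20) + (13 - 6)²/2)² = (⅗ + 7²*(½))² = (⅗ + 49*(½))² = (⅗ + 49/2)² = (251/10)² = 63001/100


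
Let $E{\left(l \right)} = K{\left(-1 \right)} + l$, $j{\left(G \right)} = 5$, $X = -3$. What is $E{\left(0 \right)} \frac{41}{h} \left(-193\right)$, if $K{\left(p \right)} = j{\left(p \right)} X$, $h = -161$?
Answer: $- \frac{118695}{161} \approx -737.24$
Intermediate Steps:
$K{\left(p \right)} = -15$ ($K{\left(p \right)} = 5 \left(-3\right) = -15$)
$E{\left(l \right)} = -15 + l$
$E{\left(0 \right)} \frac{41}{h} \left(-193\right) = \left(-15 + 0\right) \frac{41}{-161} \left(-193\right) = - 15 \cdot 41 \left(- \frac{1}{161}\right) \left(-193\right) = \left(-15\right) \left(- \frac{41}{161}\right) \left(-193\right) = \frac{615}{161} \left(-193\right) = - \frac{118695}{161}$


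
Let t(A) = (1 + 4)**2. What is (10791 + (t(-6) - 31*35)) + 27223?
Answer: 36954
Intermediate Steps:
t(A) = 25 (t(A) = 5**2 = 25)
(10791 + (t(-6) - 31*35)) + 27223 = (10791 + (25 - 31*35)) + 27223 = (10791 + (25 - 1085)) + 27223 = (10791 - 1060) + 27223 = 9731 + 27223 = 36954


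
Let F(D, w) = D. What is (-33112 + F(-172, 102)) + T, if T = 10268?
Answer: -23016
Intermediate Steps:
(-33112 + F(-172, 102)) + T = (-33112 - 172) + 10268 = -33284 + 10268 = -23016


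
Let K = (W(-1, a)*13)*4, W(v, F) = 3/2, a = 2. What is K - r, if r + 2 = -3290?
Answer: 3370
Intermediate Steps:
r = -3292 (r = -2 - 3290 = -3292)
W(v, F) = 3/2 (W(v, F) = 3*(½) = 3/2)
K = 78 (K = ((3/2)*13)*4 = (39/2)*4 = 78)
K - r = 78 - 1*(-3292) = 78 + 3292 = 3370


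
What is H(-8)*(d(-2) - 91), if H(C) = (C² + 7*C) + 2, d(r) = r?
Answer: -930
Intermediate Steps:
H(C) = 2 + C² + 7*C
H(-8)*(d(-2) - 91) = (2 + (-8)² + 7*(-8))*(-2 - 91) = (2 + 64 - 56)*(-93) = 10*(-93) = -930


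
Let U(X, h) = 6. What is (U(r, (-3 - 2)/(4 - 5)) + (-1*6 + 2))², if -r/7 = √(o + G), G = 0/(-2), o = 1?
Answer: 4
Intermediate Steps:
G = 0 (G = 0*(-½) = 0)
r = -7 (r = -7*√(1 + 0) = -7*√1 = -7*1 = -7)
(U(r, (-3 - 2)/(4 - 5)) + (-1*6 + 2))² = (6 + (-1*6 + 2))² = (6 + (-6 + 2))² = (6 - 4)² = 2² = 4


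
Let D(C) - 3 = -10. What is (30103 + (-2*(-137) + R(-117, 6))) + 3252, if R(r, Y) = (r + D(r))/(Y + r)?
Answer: 3732943/111 ≈ 33630.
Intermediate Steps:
D(C) = -7 (D(C) = 3 - 10 = -7)
R(r, Y) = (-7 + r)/(Y + r) (R(r, Y) = (r - 7)/(Y + r) = (-7 + r)/(Y + r))
(30103 + (-2*(-137) + R(-117, 6))) + 3252 = (30103 + (-2*(-137) + (-7 - 117)/(6 - 117))) + 3252 = (30103 + (274 - 124/(-111))) + 3252 = (30103 + (274 - 1/111*(-124))) + 3252 = (30103 + (274 + 124/111)) + 3252 = (30103 + 30538/111) + 3252 = 3371971/111 + 3252 = 3732943/111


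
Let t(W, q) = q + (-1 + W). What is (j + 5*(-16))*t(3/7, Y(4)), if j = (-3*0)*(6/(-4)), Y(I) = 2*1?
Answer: -800/7 ≈ -114.29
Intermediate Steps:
Y(I) = 2
t(W, q) = -1 + W + q
j = 0 (j = 0*(6*(-¼)) = 0*(-3/2) = 0)
(j + 5*(-16))*t(3/7, Y(4)) = (0 + 5*(-16))*(-1 + 3/7 + 2) = (0 - 80)*(-1 + 3*(⅐) + 2) = -80*(-1 + 3/7 + 2) = -80*10/7 = -800/7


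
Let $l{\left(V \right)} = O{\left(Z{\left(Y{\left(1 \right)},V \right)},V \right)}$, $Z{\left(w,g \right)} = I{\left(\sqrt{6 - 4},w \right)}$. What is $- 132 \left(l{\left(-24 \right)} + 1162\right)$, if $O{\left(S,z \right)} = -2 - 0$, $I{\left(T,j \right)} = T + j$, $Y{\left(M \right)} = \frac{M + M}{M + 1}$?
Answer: $-153120$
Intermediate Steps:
$Y{\left(M \right)} = \frac{2 M}{1 + M}$
$Z{\left(w,g \right)} = w + \sqrt{2}$ ($Z{\left(w,g \right)} = \sqrt{6 - 4} + w = \sqrt{2} + w = w + \sqrt{2}$)
$O{\left(S,z \right)} = -2$ ($O{\left(S,z \right)} = -2 + 0 = -2$)
$l{\left(V \right)} = -2$
$- 132 \left(l{\left(-24 \right)} + 1162\right) = - 132 \left(-2 + 1162\right) = \left(-132\right) 1160 = -153120$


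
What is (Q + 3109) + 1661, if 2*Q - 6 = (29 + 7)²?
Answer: 5421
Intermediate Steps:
Q = 651 (Q = 3 + (29 + 7)²/2 = 3 + (½)*36² = 3 + (½)*1296 = 3 + 648 = 651)
(Q + 3109) + 1661 = (651 + 3109) + 1661 = 3760 + 1661 = 5421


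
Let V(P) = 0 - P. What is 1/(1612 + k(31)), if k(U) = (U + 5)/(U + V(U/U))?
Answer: 5/8066 ≈ 0.00061989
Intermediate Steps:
V(P) = -P
k(U) = (5 + U)/(-1 + U) (k(U) = (U + 5)/(U - U/U) = (5 + U)/(U - 1*1) = (5 + U)/(U - 1) = (5 + U)/(-1 + U))
1/(1612 + k(31)) = 1/(1612 + (5 + 31)/(-1 + 31)) = 1/(1612 + 36/30) = 1/(1612 + (1/30)*36) = 1/(1612 + 6/5) = 1/(8066/5) = 5/8066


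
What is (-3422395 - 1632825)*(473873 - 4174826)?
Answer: 18709131624660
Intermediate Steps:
(-3422395 - 1632825)*(473873 - 4174826) = -5055220*(-3700953) = 18709131624660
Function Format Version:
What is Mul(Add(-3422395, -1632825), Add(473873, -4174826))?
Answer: 18709131624660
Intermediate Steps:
Mul(Add(-3422395, -1632825), Add(473873, -4174826)) = Mul(-5055220, -3700953) = 18709131624660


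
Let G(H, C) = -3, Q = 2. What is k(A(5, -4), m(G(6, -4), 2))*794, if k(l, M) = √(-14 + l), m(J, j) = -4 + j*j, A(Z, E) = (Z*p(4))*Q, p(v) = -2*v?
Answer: 794*I*√94 ≈ 7698.1*I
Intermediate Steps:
A(Z, E) = -16*Z (A(Z, E) = (Z*(-2*4))*2 = (Z*(-8))*2 = -8*Z*2 = -16*Z)
m(J, j) = -4 + j²
k(A(5, -4), m(G(6, -4), 2))*794 = √(-14 - 16*5)*794 = √(-14 - 80)*794 = √(-94)*794 = (I*√94)*794 = 794*I*√94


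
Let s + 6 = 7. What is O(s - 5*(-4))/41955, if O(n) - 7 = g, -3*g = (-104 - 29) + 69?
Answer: 17/25173 ≈ 0.00067533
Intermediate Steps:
s = 1 (s = -6 + 7 = 1)
g = 64/3 (g = -((-104 - 29) + 69)/3 = -(-133 + 69)/3 = -1/3*(-64) = 64/3 ≈ 21.333)
O(n) = 85/3 (O(n) = 7 + 64/3 = 85/3)
O(s - 5*(-4))/41955 = (85/3)/41955 = (85/3)*(1/41955) = 17/25173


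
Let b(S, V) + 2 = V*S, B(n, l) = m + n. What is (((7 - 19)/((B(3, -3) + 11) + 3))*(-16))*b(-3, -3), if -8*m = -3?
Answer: 10752/139 ≈ 77.353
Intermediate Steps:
m = 3/8 (m = -⅛*(-3) = 3/8 ≈ 0.37500)
B(n, l) = 3/8 + n
b(S, V) = -2 + S*V (b(S, V) = -2 + V*S = -2 + S*V)
(((7 - 19)/((B(3, -3) + 11) + 3))*(-16))*b(-3, -3) = (((7 - 19)/(((3/8 + 3) + 11) + 3))*(-16))*(-2 - 3*(-3)) = (-12/((27/8 + 11) + 3)*(-16))*(-2 + 9) = (-12/(115/8 + 3)*(-16))*7 = (-12/139/8*(-16))*7 = (-12*8/139*(-16))*7 = -96/139*(-16)*7 = (1536/139)*7 = 10752/139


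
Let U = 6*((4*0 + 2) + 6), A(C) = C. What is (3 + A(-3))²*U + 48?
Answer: 48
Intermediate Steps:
U = 48 (U = 6*((0 + 2) + 6) = 6*(2 + 6) = 6*8 = 48)
(3 + A(-3))²*U + 48 = (3 - 3)²*48 + 48 = 0²*48 + 48 = 0*48 + 48 = 0 + 48 = 48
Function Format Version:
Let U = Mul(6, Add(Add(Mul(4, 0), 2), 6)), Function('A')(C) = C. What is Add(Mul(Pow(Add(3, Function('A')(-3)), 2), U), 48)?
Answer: 48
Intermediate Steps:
U = 48 (U = Mul(6, Add(Add(0, 2), 6)) = Mul(6, Add(2, 6)) = Mul(6, 8) = 48)
Add(Mul(Pow(Add(3, Function('A')(-3)), 2), U), 48) = Add(Mul(Pow(Add(3, -3), 2), 48), 48) = Add(Mul(Pow(0, 2), 48), 48) = Add(Mul(0, 48), 48) = Add(0, 48) = 48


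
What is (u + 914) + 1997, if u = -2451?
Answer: 460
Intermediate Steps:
(u + 914) + 1997 = (-2451 + 914) + 1997 = -1537 + 1997 = 460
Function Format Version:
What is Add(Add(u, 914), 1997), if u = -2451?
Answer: 460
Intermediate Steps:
Add(Add(u, 914), 1997) = Add(Add(-2451, 914), 1997) = Add(-1537, 1997) = 460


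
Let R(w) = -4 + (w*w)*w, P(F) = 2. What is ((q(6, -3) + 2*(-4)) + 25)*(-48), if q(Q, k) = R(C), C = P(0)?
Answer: -1008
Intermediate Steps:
C = 2
R(w) = -4 + w³ (R(w) = -4 + w²*w = -4 + w³)
q(Q, k) = 4 (q(Q, k) = -4 + 2³ = -4 + 8 = 4)
((q(6, -3) + 2*(-4)) + 25)*(-48) = ((4 + 2*(-4)) + 25)*(-48) = ((4 - 8) + 25)*(-48) = (-4 + 25)*(-48) = 21*(-48) = -1008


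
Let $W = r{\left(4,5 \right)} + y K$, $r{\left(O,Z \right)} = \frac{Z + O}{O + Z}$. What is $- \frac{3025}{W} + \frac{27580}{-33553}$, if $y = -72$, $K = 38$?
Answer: $\frac{5213305}{18353491} \approx 0.28405$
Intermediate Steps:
$r{\left(O,Z \right)} = 1$ ($r{\left(O,Z \right)} = \frac{O + Z}{O + Z} = 1$)
$W = -2735$ ($W = 1 - 2736 = -2735$)
$- \frac{3025}{W} + \frac{27580}{-33553} = - \frac{3025}{-2735} + \frac{27580}{-33553} = \left(-3025\right) \left(- \frac{1}{2735}\right) + 27580 \left(- \frac{1}{33553}\right) = \frac{605}{547} - \frac{27580}{33553} = \frac{5213305}{18353491}$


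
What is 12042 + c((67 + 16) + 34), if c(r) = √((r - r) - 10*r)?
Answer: 12042 + 3*I*√130 ≈ 12042.0 + 34.205*I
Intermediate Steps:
c(r) = √10*√(-r) (c(r) = √(0 - 10*r) = √(-10*r) = √10*√(-r))
12042 + c((67 + 16) + 34) = 12042 + √10*√(-((67 + 16) + 34)) = 12042 + √10*√(-(83 + 34)) = 12042 + √10*√(-1*117) = 12042 + √10*√(-117) = 12042 + √10*(3*I*√13) = 12042 + 3*I*√130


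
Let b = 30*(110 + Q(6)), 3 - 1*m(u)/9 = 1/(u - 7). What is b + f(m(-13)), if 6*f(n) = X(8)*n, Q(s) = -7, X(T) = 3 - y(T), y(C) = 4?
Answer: 123417/40 ≈ 3085.4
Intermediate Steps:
X(T) = -1 (X(T) = 3 - 1*4 = 3 - 4 = -1)
m(u) = 27 - 9/(-7 + u) (m(u) = 27 - 9/(u - 7) = 27 - 9/(-7 + u))
f(n) = -n/6 (f(n) = (-n)/6 = -n/6)
b = 3090 (b = 30*(110 - 7) = 30*103 = 3090)
b + f(m(-13)) = 3090 - 3*(-22 + 3*(-13))/(2*(-7 - 13)) = 3090 - 3*(-22 - 39)/(2*(-20)) = 3090 - 3*(-1)*(-61)/(2*20) = 3090 - 1/6*549/20 = 3090 - 183/40 = 123417/40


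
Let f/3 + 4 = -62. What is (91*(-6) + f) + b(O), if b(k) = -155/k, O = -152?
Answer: -112933/152 ≈ -742.98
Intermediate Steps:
f = -198 (f = -12 + 3*(-62) = -12 - 186 = -198)
(91*(-6) + f) + b(O) = (91*(-6) - 198) - 155/(-152) = (-546 - 198) - 155*(-1/152) = -744 + 155/152 = -112933/152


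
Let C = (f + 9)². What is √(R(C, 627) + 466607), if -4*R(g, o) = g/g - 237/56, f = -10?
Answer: √1463282086/56 ≈ 683.09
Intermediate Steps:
C = 1 (C = (-10 + 9)² = (-1)² = 1)
R(g, o) = 181/224 (R(g, o) = -(g/g - 237/56)/4 = -(1 - 237*1/56)/4 = -(1 - 237/56)/4 = -¼*(-181/56) = 181/224)
√(R(C, 627) + 466607) = √(181/224 + 466607) = √(104520149/224) = √1463282086/56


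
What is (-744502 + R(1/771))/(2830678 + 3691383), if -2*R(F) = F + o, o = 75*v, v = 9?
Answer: -574271255/5028509031 ≈ -0.11420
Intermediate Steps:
o = 675 (o = 75*9 = 675)
R(F) = -675/2 - F/2 (R(F) = -(F + 675)/2 = -(675 + F)/2 = -675/2 - F/2)
(-744502 + R(1/771))/(2830678 + 3691383) = (-744502 + (-675/2 - 1/2/771))/(2830678 + 3691383) = (-744502 + (-675/2 - 1/2*1/771))/6522061 = (-744502 + (-675/2 - 1/1542))*(1/6522061) = (-744502 - 260213/771)*(1/6522061) = -574271255/771*1/6522061 = -574271255/5028509031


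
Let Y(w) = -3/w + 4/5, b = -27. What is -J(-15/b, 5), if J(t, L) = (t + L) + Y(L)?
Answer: -259/45 ≈ -5.7556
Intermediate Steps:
Y(w) = ⅘ - 3/w (Y(w) = -3/w + 4*(⅕) = -3/w + ⅘ = ⅘ - 3/w)
J(t, L) = ⅘ + L + t - 3/L (J(t, L) = (t + L) + (⅘ - 3/L) = (L + t) + (⅘ - 3/L) = ⅘ + L + t - 3/L)
-J(-15/b, 5) = -(⅘ + 5 - 15/(-27) - 3/5) = -(⅘ + 5 - 15*(-1/27) - 3*⅕) = -(⅘ + 5 + 5/9 - ⅗) = -1*259/45 = -259/45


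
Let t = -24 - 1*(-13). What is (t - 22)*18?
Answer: -594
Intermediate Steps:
t = -11 (t = -24 + 13 = -11)
(t - 22)*18 = (-11 - 22)*18 = -33*18 = -594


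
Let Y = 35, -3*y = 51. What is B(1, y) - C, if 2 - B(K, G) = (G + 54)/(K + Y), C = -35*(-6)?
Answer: -7525/36 ≈ -209.03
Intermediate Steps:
y = -17 (y = -⅓*51 = -17)
C = 210
B(K, G) = 2 - (54 + G)/(35 + K) (B(K, G) = 2 - (G + 54)/(K + 35) = 2 - (54 + G)/(35 + K))
B(1, y) - C = (16 - 1*(-17) + 2*1)/(35 + 1) - 1*210 = (16 + 17 + 2)/36 - 210 = (1/36)*35 - 210 = 35/36 - 210 = -7525/36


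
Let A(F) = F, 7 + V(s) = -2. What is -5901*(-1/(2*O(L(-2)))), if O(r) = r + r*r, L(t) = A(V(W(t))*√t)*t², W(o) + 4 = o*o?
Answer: -5901/5186 + 1967*I*√2/124464 ≈ -1.1379 + 0.02235*I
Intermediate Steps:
W(o) = -4 + o² (W(o) = -4 + o*o = -4 + o²)
V(s) = -9 (V(s) = -7 - 2 = -9)
L(t) = -9*t^(5/2) (L(t) = (-9*√t)*t² = -9*t^(5/2))
O(r) = r + r²
-5901*(-1/(2*O(L(-2)))) = -5901*(-I*√2/(144*(1 - 36*I*√2))) = -(-1967)*I*√2/(48*(1 - 36*I*√2)) = 1967*I*√2/(48*(1 - 36*I*√2))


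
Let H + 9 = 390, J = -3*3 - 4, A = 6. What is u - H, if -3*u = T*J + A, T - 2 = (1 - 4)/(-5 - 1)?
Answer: -2233/6 ≈ -372.17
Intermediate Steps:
T = 5/2 (T = 2 + (1 - 4)/(-5 - 1) = 2 - 3/(-6) = 2 - 3*(-⅙) = 2 + ½ = 5/2 ≈ 2.5000)
J = -13 (J = -9 - 4 = -13)
H = 381 (H = -9 + 390 = 381)
u = 53/6 (u = -((5/2)*(-13) + 6)/3 = -(-65/2 + 6)/3 = -⅓*(-53/2) = 53/6 ≈ 8.8333)
u - H = 53/6 - 1*381 = 53/6 - 381 = -2233/6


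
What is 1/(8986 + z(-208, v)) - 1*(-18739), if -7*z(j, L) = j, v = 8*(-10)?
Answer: 1182618297/63110 ≈ 18739.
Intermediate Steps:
v = -80
z(j, L) = -j/7
1/(8986 + z(-208, v)) - 1*(-18739) = 1/(8986 - 1/7*(-208)) - 1*(-18739) = 1/(8986 + 208/7) + 18739 = 1/(63110/7) + 18739 = 7/63110 + 18739 = 1182618297/63110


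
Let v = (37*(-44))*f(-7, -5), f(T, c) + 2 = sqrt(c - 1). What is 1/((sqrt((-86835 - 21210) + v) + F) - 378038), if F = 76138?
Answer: -1/(301900 - sqrt(-104789 - 1628*I*sqrt(6))) ≈ -3.3124e-6 + 3.5524e-9*I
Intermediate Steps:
f(T, c) = -2 + sqrt(-1 + c) (f(T, c) = -2 + sqrt(c - 1) = -2 + sqrt(-1 + c))
v = 3256 - 1628*I*sqrt(6) (v = (37*(-44))*(-2 + sqrt(-1 - 5)) = -1628*(-2 + sqrt(-6)) = -1628*(-2 + I*sqrt(6)) = 3256 - 1628*I*sqrt(6) ≈ 3256.0 - 3987.8*I)
1/((sqrt((-86835 - 21210) + v) + F) - 378038) = 1/((sqrt((-86835 - 21210) + (3256 - 1628*I*sqrt(6))) + 76138) - 378038) = 1/((sqrt(-108045 + (3256 - 1628*I*sqrt(6))) + 76138) - 378038) = 1/((sqrt(-104789 - 1628*I*sqrt(6)) + 76138) - 378038) = 1/((76138 + sqrt(-104789 - 1628*I*sqrt(6))) - 378038) = 1/(-301900 + sqrt(-104789 - 1628*I*sqrt(6)))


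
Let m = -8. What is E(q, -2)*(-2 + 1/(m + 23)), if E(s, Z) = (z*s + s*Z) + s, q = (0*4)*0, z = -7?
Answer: 0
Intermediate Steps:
q = 0 (q = 0*0 = 0)
E(s, Z) = -6*s + Z*s (E(s, Z) = (-7*s + s*Z) + s = (-7*s + Z*s) + s = -6*s + Z*s)
E(q, -2)*(-2 + 1/(m + 23)) = (0*(-6 - 2))*(-2 + 1/(-8 + 23)) = (0*(-8))*(-2 + 1/15) = 0*(-2 + 1/15) = 0*(-29/15) = 0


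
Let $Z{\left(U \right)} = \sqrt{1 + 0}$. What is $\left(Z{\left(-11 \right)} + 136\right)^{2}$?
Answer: $18769$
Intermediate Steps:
$Z{\left(U \right)} = 1$ ($Z{\left(U \right)} = \sqrt{1} = 1$)
$\left(Z{\left(-11 \right)} + 136\right)^{2} = \left(1 + 136\right)^{2} = 137^{2} = 18769$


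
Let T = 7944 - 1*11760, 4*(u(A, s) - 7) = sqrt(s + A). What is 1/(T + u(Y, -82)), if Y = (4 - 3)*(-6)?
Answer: -7618/29016973 - I*sqrt(22)/29016973 ≈ -0.00026254 - 1.6164e-7*I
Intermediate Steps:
Y = -6 (Y = 1*(-6) = -6)
u(A, s) = 7 + sqrt(A + s)/4 (u(A, s) = 7 + sqrt(s + A)/4 = 7 + sqrt(A + s)/4)
T = -3816 (T = 7944 - 11760 = -3816)
1/(T + u(Y, -82)) = 1/(-3816 + (7 + sqrt(-6 - 82)/4)) = 1/(-3816 + (7 + sqrt(-88)/4)) = 1/(-3816 + (7 + (2*I*sqrt(22))/4)) = 1/(-3816 + (7 + I*sqrt(22)/2)) = 1/(-3809 + I*sqrt(22)/2)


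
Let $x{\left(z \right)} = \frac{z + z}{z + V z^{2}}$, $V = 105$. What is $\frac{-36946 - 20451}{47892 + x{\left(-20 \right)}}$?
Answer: $- \frac{120476303}{100525306} \approx -1.1985$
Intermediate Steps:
$x{\left(z \right)} = \frac{2 z}{z + 105 z^{2}}$ ($x{\left(z \right)} = \frac{z + z}{z + 105 z^{2}} = \frac{2 z}{z + 105 z^{2}}$)
$\frac{-36946 - 20451}{47892 + x{\left(-20 \right)}} = \frac{-36946 - 20451}{47892 + \frac{2}{1 + 105 \left(-20\right)}} = - \frac{57397}{47892 + \frac{2}{1 - 2100}} = - \frac{57397}{47892 + \frac{2}{-2099}} = - \frac{57397}{47892 + 2 \left(- \frac{1}{2099}\right)} = - \frac{57397}{47892 - \frac{2}{2099}} = - \frac{57397}{\frac{100525306}{2099}} = \left(-57397\right) \frac{2099}{100525306} = - \frac{120476303}{100525306}$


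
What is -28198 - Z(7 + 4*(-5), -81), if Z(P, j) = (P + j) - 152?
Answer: -27952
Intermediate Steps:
Z(P, j) = -152 + P + j
-28198 - Z(7 + 4*(-5), -81) = -28198 - (-152 + (7 + 4*(-5)) - 81) = -28198 - (-152 + (7 - 20) - 81) = -28198 - (-152 - 13 - 81) = -28198 - 1*(-246) = -28198 + 246 = -27952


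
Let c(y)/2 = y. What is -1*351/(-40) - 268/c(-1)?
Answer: 5711/40 ≈ 142.77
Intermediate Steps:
c(y) = 2*y
-1*351/(-40) - 268/c(-1) = -1*351/(-40) - 268/(2*(-1)) = -351*(-1/40) - 268/(-2) = 351/40 - 268*(-½) = 351/40 + 134 = 5711/40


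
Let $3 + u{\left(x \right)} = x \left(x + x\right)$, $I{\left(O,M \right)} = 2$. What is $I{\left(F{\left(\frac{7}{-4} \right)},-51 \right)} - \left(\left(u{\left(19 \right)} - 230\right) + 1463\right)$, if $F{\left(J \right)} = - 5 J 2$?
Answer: $-1950$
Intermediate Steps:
$F{\left(J \right)} = - 10 J$
$u{\left(x \right)} = -3 + 2 x^{2}$ ($u{\left(x \right)} = -3 + x \left(x + x\right) = -3 + x 2 x = -3 + 2 x^{2}$)
$I{\left(F{\left(\frac{7}{-4} \right)},-51 \right)} - \left(\left(u{\left(19 \right)} - 230\right) + 1463\right) = 2 - \left(\left(\left(-3 + 2 \cdot 19^{2}\right) - 230\right) + 1463\right) = 2 - \left(\left(\left(-3 + 2 \cdot 361\right) - 230\right) + 1463\right) = 2 - \left(\left(\left(-3 + 722\right) - 230\right) + 1463\right) = 2 - \left(\left(719 - 230\right) + 1463\right) = 2 - \left(489 + 1463\right) = 2 - 1952 = -1950$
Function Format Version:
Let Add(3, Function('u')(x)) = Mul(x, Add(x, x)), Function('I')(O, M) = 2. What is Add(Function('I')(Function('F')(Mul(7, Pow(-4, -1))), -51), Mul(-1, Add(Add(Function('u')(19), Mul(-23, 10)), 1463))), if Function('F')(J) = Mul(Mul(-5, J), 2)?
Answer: -1950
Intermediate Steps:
Function('F')(J) = Mul(-10, J)
Function('u')(x) = Add(-3, Mul(2, Pow(x, 2))) (Function('u')(x) = Add(-3, Mul(x, Add(x, x))) = Add(-3, Mul(x, Mul(2, x))) = Add(-3, Mul(2, Pow(x, 2))))
Add(Function('I')(Function('F')(Mul(7, Pow(-4, -1))), -51), Mul(-1, Add(Add(Function('u')(19), Mul(-23, 10)), 1463))) = Add(2, Mul(-1, Add(Add(Add(-3, Mul(2, Pow(19, 2))), Mul(-23, 10)), 1463))) = Add(2, Mul(-1, Add(Add(Add(-3, Mul(2, 361)), -230), 1463))) = Add(2, Mul(-1, Add(Add(Add(-3, 722), -230), 1463))) = Add(2, Mul(-1, Add(Add(719, -230), 1463))) = Add(2, Mul(-1, Add(489, 1463))) = Add(2, Mul(-1, 1952)) = Add(2, -1952) = -1950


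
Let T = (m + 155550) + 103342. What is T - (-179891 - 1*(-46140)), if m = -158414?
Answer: 234229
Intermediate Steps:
T = 100478 (T = (-158414 + 155550) + 103342 = -2864 + 103342 = 100478)
T - (-179891 - 1*(-46140)) = 100478 - (-179891 - 1*(-46140)) = 100478 - (-179891 + 46140) = 100478 - 1*(-133751) = 100478 + 133751 = 234229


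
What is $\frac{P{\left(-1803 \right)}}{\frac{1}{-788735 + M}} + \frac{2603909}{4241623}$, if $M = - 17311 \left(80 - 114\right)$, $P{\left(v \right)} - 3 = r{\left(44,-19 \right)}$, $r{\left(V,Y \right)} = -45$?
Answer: $\frac{35658317658635}{4241623} \approx 8.4068 \cdot 10^{6}$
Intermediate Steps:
$P{\left(v \right)} = -42$ ($P{\left(v \right)} = 3 - 45 = -42$)
$M = 588574$ ($M = - 17311 \left(80 - 114\right) = \left(-17311\right) \left(-34\right) = 588574$)
$\frac{P{\left(-1803 \right)}}{\frac{1}{-788735 + M}} + \frac{2603909}{4241623} = - \frac{42}{\frac{1}{-788735 + 588574}} + \frac{2603909}{4241623} = - \frac{42}{\frac{1}{-200161}} + 2603909 \cdot \frac{1}{4241623} = - \frac{42}{- \frac{1}{200161}} + \frac{2603909}{4241623} = \left(-42\right) \left(-200161\right) + \frac{2603909}{4241623} = 8406762 + \frac{2603909}{4241623} = \frac{35658317658635}{4241623}$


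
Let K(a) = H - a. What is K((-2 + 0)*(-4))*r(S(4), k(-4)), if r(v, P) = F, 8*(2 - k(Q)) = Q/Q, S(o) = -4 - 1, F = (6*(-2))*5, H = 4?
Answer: 240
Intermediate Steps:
F = -60 (F = -12*5 = -60)
S(o) = -5
k(Q) = 15/8 (k(Q) = 2 - Q/(8*Q) = 2 - ⅛*1 = 2 - ⅛ = 15/8)
r(v, P) = -60
K(a) = 4 - a
K((-2 + 0)*(-4))*r(S(4), k(-4)) = (4 - (-2 + 0)*(-4))*(-60) = (4 - (-2)*(-4))*(-60) = (4 - 1*8)*(-60) = (4 - 8)*(-60) = -4*(-60) = 240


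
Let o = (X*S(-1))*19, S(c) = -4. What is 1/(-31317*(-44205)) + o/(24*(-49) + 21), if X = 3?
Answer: 39039691/197766855 ≈ 0.19740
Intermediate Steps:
o = -228 (o = (3*(-4))*19 = -12*19 = -228)
1/(-31317*(-44205)) + o/(24*(-49) + 21) = 1/(-31317*(-44205)) - 228/(24*(-49) + 21) = -1/31317*(-1/44205) - 228/(-1176 + 21) = 1/1384367985 - 228/(-1155) = 1/1384367985 - 228*(-1/1155) = 1/1384367985 + 76/385 = 39039691/197766855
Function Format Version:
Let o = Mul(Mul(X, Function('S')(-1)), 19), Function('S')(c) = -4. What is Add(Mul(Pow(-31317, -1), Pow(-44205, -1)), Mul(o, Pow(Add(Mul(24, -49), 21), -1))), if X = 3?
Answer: Rational(39039691, 197766855) ≈ 0.19740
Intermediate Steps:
o = -228 (o = Mul(Mul(3, -4), 19) = Mul(-12, 19) = -228)
Add(Mul(Pow(-31317, -1), Pow(-44205, -1)), Mul(o, Pow(Add(Mul(24, -49), 21), -1))) = Add(Mul(Pow(-31317, -1), Pow(-44205, -1)), Mul(-228, Pow(Add(Mul(24, -49), 21), -1))) = Add(Mul(Rational(-1, 31317), Rational(-1, 44205)), Mul(-228, Pow(Add(-1176, 21), -1))) = Add(Rational(1, 1384367985), Mul(-228, Pow(-1155, -1))) = Add(Rational(1, 1384367985), Mul(-228, Rational(-1, 1155))) = Add(Rational(1, 1384367985), Rational(76, 385)) = Rational(39039691, 197766855)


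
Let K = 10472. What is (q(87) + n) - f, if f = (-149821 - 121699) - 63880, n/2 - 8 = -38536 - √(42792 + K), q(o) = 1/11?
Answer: 2841785/11 - 8*√3329 ≈ 2.5788e+5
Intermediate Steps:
q(o) = 1/11
n = -77056 - 8*√3329 (n = 16 + 2*(-38536 - √(42792 + 10472)) = 16 + 2*(-38536 - √53264) = 16 + 2*(-38536 - 4*√3329) = 16 + (-77072 - 8*√3329) = -77056 - 8*√3329 ≈ -77518.)
f = -335400 (f = -271520 - 63880 = -335400)
(q(87) + n) - f = (1/11 + (-77056 - 8*√3329)) - 1*(-335400) = (-847615/11 - 8*√3329) + 335400 = 2841785/11 - 8*√3329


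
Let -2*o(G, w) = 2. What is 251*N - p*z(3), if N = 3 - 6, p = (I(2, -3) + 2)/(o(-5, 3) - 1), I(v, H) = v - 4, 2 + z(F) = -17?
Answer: -753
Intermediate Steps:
z(F) = -19 (z(F) = -2 - 17 = -19)
o(G, w) = -1 (o(G, w) = -½*2 = -1)
I(v, H) = -4 + v
p = 0 (p = ((-4 + 2) + 2)/(-1 - 1) = (-2 + 2)/(-2) = 0*(-½) = 0)
N = -3
251*N - p*z(3) = 251*(-3) - 0*(-19) = -753 - 1*0 = -753 + 0 = -753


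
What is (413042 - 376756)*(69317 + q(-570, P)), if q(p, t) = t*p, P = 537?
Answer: -8591545078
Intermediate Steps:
q(p, t) = p*t
(413042 - 376756)*(69317 + q(-570, P)) = (413042 - 376756)*(69317 - 570*537) = 36286*(69317 - 306090) = 36286*(-236773) = -8591545078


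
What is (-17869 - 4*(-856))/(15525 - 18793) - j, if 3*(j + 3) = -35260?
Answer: 115302427/9804 ≈ 11761.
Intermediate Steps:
j = -35269/3 (j = -3 + (⅓)*(-35260) = -3 - 35260/3 = -35269/3 ≈ -11756.)
(-17869 - 4*(-856))/(15525 - 18793) - j = (-17869 - 4*(-856))/(15525 - 18793) - 1*(-35269/3) = (-17869 + 3424)/(-3268) + 35269/3 = -14445*(-1/3268) + 35269/3 = 14445/3268 + 35269/3 = 115302427/9804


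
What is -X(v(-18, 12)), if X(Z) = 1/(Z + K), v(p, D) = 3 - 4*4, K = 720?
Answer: -1/707 ≈ -0.0014144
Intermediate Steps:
v(p, D) = -13 (v(p, D) = 3 - 16 = -13)
X(Z) = 1/(720 + Z) (X(Z) = 1/(Z + 720) = 1/(720 + Z))
-X(v(-18, 12)) = -1/(720 - 13) = -1/707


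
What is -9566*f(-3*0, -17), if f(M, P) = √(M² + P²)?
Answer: -162622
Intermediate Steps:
-9566*f(-3*0, -17) = -9566*√((-3*0)² + (-17)²) = -9566*√(0² + 289) = -9566*√(0 + 289) = -9566*√289 = -9566*17 = -162622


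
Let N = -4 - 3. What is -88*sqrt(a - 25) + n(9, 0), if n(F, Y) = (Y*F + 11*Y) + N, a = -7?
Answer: -7 - 352*I*sqrt(2) ≈ -7.0 - 497.8*I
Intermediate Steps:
N = -7
n(F, Y) = -7 + 11*Y + F*Y (n(F, Y) = (Y*F + 11*Y) - 7 = (F*Y + 11*Y) - 7 = (11*Y + F*Y) - 7 = -7 + 11*Y + F*Y)
-88*sqrt(a - 25) + n(9, 0) = -88*sqrt(-7 - 25) + (-7 + 11*0 + 9*0) = -352*I*sqrt(2) + (-7 + 0 + 0) = -352*I*sqrt(2) - 7 = -7 - 352*I*sqrt(2)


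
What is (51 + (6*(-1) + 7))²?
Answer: 2704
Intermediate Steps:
(51 + (6*(-1) + 7))² = (51 + (-6 + 7))² = (51 + 1)² = 52² = 2704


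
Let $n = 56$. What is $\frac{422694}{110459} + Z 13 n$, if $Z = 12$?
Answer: $\frac{965392518}{110459} \approx 8739.8$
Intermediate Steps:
$\frac{422694}{110459} + Z 13 n = \frac{422694}{110459} + 12 \cdot 13 \cdot 56 = 422694 \cdot \frac{1}{110459} + 156 \cdot 56 = \frac{422694}{110459} + 8736 = \frac{965392518}{110459}$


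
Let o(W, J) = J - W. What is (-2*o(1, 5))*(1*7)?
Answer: -56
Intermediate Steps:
(-2*o(1, 5))*(1*7) = (-2*(5 - 1*1))*(1*7) = -2*(5 - 1)*7 = -2*4*7 = -8*7 = -56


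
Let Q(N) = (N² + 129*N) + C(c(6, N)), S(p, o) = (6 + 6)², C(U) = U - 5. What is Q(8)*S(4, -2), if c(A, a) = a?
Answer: 158256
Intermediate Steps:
C(U) = -5 + U
S(p, o) = 144 (S(p, o) = 12² = 144)
Q(N) = -5 + N² + 130*N (Q(N) = (N² + 129*N) + (-5 + N) = -5 + N² + 130*N)
Q(8)*S(4, -2) = (-5 + 8² + 130*8)*144 = (-5 + 64 + 1040)*144 = 1099*144 = 158256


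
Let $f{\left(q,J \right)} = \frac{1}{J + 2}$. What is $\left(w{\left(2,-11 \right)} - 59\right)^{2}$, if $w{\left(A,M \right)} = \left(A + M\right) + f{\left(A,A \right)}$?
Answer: $\frac{73441}{16} \approx 4590.1$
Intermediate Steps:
$f{\left(q,J \right)} = \frac{1}{2 + J}$
$w{\left(A,M \right)} = A + M + \frac{1}{2 + A}$ ($w{\left(A,M \right)} = \left(A + M\right) + \frac{1}{2 + A} = A + M + \frac{1}{2 + A}$)
$\left(w{\left(2,-11 \right)} - 59\right)^{2} = \left(\frac{1 + \left(2 + 2\right) \left(2 - 11\right)}{2 + 2} - 59\right)^{2} = \left(\frac{1 + 4 \left(-9\right)}{4} - 59\right)^{2} = \left(\frac{1 - 36}{4} - 59\right)^{2} = \left(\frac{1}{4} \left(-35\right) - 59\right)^{2} = \left(- \frac{35}{4} - 59\right)^{2} = \left(- \frac{271}{4}\right)^{2} = \frac{73441}{16}$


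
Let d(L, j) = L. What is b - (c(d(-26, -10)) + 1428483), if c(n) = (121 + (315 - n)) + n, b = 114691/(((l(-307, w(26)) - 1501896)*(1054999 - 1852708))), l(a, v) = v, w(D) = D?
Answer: -1711923860948473079/1198055215830 ≈ -1.4289e+6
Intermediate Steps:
b = 114691/1198055215830 (b = 114691/(((26 - 1501896)*(1054999 - 1852708))) = 114691/((-1501870*(-797709))) = 114691/1198055215830 ≈ 9.5731e-8)
c(n) = 436 (c(n) = (436 - n) + n = 436)
b - (c(d(-26, -10)) + 1428483) = 114691/1198055215830 - (436 + 1428483) = 114691/1198055215830 - 1*1428919 = 114691/1198055215830 - 1428919 = -1711923860948473079/1198055215830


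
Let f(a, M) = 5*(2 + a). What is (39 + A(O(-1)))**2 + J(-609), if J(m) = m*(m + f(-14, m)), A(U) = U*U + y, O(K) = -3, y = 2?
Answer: 409921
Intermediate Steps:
f(a, M) = 10 + 5*a
A(U) = 2 + U**2 (A(U) = U*U + 2 = U**2 + 2 = 2 + U**2)
J(m) = m*(-60 + m) (J(m) = m*(m + (10 + 5*(-14))) = m*(m + (10 - 70)) = m*(m - 60) = m*(-60 + m))
(39 + A(O(-1)))**2 + J(-609) = (39 + (2 + (-3)**2))**2 - 609*(-60 - 609) = (39 + (2 + 9))**2 - 609*(-669) = (39 + 11)**2 + 407421 = 50**2 + 407421 = 2500 + 407421 = 409921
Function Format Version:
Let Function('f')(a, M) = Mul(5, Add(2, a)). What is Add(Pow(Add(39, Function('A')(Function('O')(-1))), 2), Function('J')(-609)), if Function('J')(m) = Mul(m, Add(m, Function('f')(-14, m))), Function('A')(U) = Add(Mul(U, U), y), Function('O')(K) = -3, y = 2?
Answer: 409921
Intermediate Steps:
Function('f')(a, M) = Add(10, Mul(5, a))
Function('A')(U) = Add(2, Pow(U, 2)) (Function('A')(U) = Add(Mul(U, U), 2) = Add(Pow(U, 2), 2) = Add(2, Pow(U, 2)))
Function('J')(m) = Mul(m, Add(-60, m)) (Function('J')(m) = Mul(m, Add(m, Add(10, Mul(5, -14)))) = Mul(m, Add(m, Add(10, -70))) = Mul(m, Add(m, -60)) = Mul(m, Add(-60, m)))
Add(Pow(Add(39, Function('A')(Function('O')(-1))), 2), Function('J')(-609)) = Add(Pow(Add(39, Add(2, Pow(-3, 2))), 2), Mul(-609, Add(-60, -609))) = Add(Pow(Add(39, Add(2, 9)), 2), Mul(-609, -669)) = Add(Pow(Add(39, 11), 2), 407421) = Add(Pow(50, 2), 407421) = Add(2500, 407421) = 409921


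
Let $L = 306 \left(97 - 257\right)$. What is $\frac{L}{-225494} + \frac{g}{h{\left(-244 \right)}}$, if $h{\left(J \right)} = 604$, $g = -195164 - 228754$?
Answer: $- \frac{23890348413}{34049594} \approx -701.63$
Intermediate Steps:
$g = -423918$
$L = -48960$ ($L = 306 \left(-160\right) = -48960$)
$\frac{L}{-225494} + \frac{g}{h{\left(-244 \right)}} = - \frac{48960}{-225494} - \frac{423918}{604} = \left(-48960\right) \left(- \frac{1}{225494}\right) - \frac{211959}{302} = \frac{24480}{112747} - \frac{211959}{302} = - \frac{23890348413}{34049594}$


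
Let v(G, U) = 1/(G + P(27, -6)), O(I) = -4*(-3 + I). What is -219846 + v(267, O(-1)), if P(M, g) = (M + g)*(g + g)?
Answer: -3297689/15 ≈ -2.1985e+5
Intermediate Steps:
O(I) = 12 - 4*I
P(M, g) = 2*g*(M + g) (P(M, g) = (M + g)*(2*g) = 2*g*(M + g))
v(G, U) = 1/(-252 + G) (v(G, U) = 1/(G + 2*(-6)*(27 - 6)) = 1/(G + 2*(-6)*21) = 1/(G - 252) = 1/(-252 + G))
-219846 + v(267, O(-1)) = -219846 + 1/(-252 + 267) = -219846 + 1/15 = -3297689/15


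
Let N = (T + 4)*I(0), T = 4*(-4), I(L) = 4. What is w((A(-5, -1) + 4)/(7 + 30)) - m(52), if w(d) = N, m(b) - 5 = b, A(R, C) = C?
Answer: -105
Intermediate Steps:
T = -16
m(b) = 5 + b
N = -48 (N = (-16 + 4)*4 = -12*4 = -48)
w(d) = -48
w((A(-5, -1) + 4)/(7 + 30)) - m(52) = -48 - (5 + 52) = -48 - 1*57 = -48 - 57 = -105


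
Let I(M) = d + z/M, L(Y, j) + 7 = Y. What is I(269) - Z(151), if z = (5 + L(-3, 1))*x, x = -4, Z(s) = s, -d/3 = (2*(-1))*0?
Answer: -40599/269 ≈ -150.93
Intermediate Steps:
L(Y, j) = -7 + Y
d = 0 (d = -3*2*(-1)*0 = -(-6)*0 = -3*0 = 0)
z = 20 (z = (5 + (-7 - 3))*(-4) = (5 - 10)*(-4) = -5*(-4) = 20)
I(M) = 20/M (I(M) = 0 + 20/M = 20/M)
I(269) - Z(151) = 20/269 - 1*151 = 20*(1/269) - 151 = 20/269 - 151 = -40599/269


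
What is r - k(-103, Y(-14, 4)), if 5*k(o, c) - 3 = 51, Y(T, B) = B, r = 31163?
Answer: 155761/5 ≈ 31152.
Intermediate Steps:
k(o, c) = 54/5 (k(o, c) = 3/5 + (1/5)*51 = 3/5 + 51/5 = 54/5)
r - k(-103, Y(-14, 4)) = 31163 - 1*54/5 = 31163 - 54/5 = 155761/5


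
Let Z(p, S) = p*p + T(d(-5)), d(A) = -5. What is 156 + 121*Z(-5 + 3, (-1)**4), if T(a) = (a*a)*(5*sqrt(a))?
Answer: 640 + 15125*I*sqrt(5) ≈ 640.0 + 33821.0*I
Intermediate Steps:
T(a) = 5*a**(5/2) (T(a) = a**2*(5*sqrt(a)) = 5*a**(5/2))
Z(p, S) = p**2 + 125*I*sqrt(5) (Z(p, S) = p*p + 5*(-5)**(5/2) = p**2 + 5*(25*I*sqrt(5)) = p**2 + 125*I*sqrt(5))
156 + 121*Z(-5 + 3, (-1)**4) = 156 + 121*((-5 + 3)**2 + 125*I*sqrt(5)) = 156 + 121*((-2)**2 + 125*I*sqrt(5)) = 156 + 121*(4 + 125*I*sqrt(5)) = 156 + (484 + 15125*I*sqrt(5)) = 640 + 15125*I*sqrt(5)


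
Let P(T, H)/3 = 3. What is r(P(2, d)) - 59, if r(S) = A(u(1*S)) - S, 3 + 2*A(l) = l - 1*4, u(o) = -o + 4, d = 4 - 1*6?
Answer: -74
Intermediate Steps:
d = -2 (d = 4 - 6 = -2)
u(o) = 4 - o
A(l) = -7/2 + l/2 (A(l) = -3/2 + (l - 1*4)/2 = -3/2 + (l - 4)/2 = -3/2 + (-4 + l)/2 = -3/2 + (-2 + l/2) = -7/2 + l/2)
P(T, H) = 9 (P(T, H) = 3*3 = 9)
r(S) = -3/2 - 3*S/2 (r(S) = (-7/2 + (4 - S)/2) - S = (-7/2 + (2 - S/2)) - S = (-3/2 - S/2) - S = -3/2 - 3*S/2)
r(P(2, d)) - 59 = (-3/2 - 3/2*9) - 59 = (-3/2 - 27/2) - 59 = -15 - 59 = -74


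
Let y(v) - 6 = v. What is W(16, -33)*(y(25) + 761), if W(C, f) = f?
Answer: -26136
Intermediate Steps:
y(v) = 6 + v
W(16, -33)*(y(25) + 761) = -33*((6 + 25) + 761) = -33*(31 + 761) = -33*792 = -26136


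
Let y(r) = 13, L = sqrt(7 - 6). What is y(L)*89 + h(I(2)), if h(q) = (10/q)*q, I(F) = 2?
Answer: 1167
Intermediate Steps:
L = 1 (L = sqrt(1) = 1)
h(q) = 10
y(L)*89 + h(I(2)) = 13*89 + 10 = 1157 + 10 = 1167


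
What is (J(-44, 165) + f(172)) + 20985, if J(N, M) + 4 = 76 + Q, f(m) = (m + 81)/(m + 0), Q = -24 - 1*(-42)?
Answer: 3625153/172 ≈ 21076.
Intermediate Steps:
Q = 18 (Q = -24 + 42 = 18)
f(m) = (81 + m)/m
J(N, M) = 90 (J(N, M) = -4 + (76 + 18) = -4 + 94 = 90)
(J(-44, 165) + f(172)) + 20985 = (90 + (81 + 172)/172) + 20985 = (90 + (1/172)*253) + 20985 = (90 + 253/172) + 20985 = 15733/172 + 20985 = 3625153/172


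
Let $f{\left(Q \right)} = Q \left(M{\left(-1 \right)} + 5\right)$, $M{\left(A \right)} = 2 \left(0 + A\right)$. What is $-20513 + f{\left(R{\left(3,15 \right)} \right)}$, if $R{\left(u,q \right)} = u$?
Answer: $-20504$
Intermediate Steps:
$M{\left(A \right)} = 2 A$
$f{\left(Q \right)} = 3 Q$ ($f{\left(Q \right)} = Q \left(2 \left(-1\right) + 5\right) = Q \left(-2 + 5\right) = Q 3 = 3 Q$)
$-20513 + f{\left(R{\left(3,15 \right)} \right)} = -20513 + 3 \cdot 3 = -20513 + 9 = -20504$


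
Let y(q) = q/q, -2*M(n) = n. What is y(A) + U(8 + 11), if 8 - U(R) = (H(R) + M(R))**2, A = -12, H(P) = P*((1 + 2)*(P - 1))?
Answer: -4133053/4 ≈ -1.0333e+6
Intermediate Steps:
M(n) = -n/2
H(P) = P*(-3 + 3*P) (H(P) = P*(3*(-1 + P)) = P*(-3 + 3*P))
y(q) = 1
U(R) = 8 - (-R/2 + 3*R*(-1 + R))**2 (U(R) = 8 - (3*R*(-1 + R) - R/2)**2 = 8 - (-R/2 + 3*R*(-1 + R))**2)
y(A) + U(8 + 11) = 1 + (8 - (8 + 11)**2*(-7 + 6*(8 + 11))**2/4) = 1 + (8 - 1/4*19**2*(-7 + 6*19)**2) = 1 + (8 - 1/4*361*(-7 + 114)**2) = 1 + (8 - 1/4*361*107**2) = 1 + (8 - 1/4*361*11449) = 1 + (8 - 4133089/4) = 1 - 4133057/4 = -4133053/4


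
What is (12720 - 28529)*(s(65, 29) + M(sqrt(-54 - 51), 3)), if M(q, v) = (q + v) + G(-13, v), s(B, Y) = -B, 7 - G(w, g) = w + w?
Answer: 458461 - 15809*I*sqrt(105) ≈ 4.5846e+5 - 1.6199e+5*I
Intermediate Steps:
G(w, g) = 7 - 2*w (G(w, g) = 7 - (w + w) = 7 - 2*w)
M(q, v) = 33 + q + v (M(q, v) = (q + v) + (7 - 2*(-13)) = (q + v) + (7 + 26) = (q + v) + 33 = 33 + q + v)
(12720 - 28529)*(s(65, 29) + M(sqrt(-54 - 51), 3)) = (12720 - 28529)*(-1*65 + (33 + sqrt(-54 - 51) + 3)) = -15809*(-65 + (33 + sqrt(-105) + 3)) = -15809*(-65 + (33 + I*sqrt(105) + 3)) = -15809*(-65 + (36 + I*sqrt(105))) = -15809*(-29 + I*sqrt(105)) = 458461 - 15809*I*sqrt(105)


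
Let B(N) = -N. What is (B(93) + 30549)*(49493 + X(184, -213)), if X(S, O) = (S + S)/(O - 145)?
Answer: 269811622728/179 ≈ 1.5073e+9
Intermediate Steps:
X(S, O) = 2*S/(-145 + O) (X(S, O) = (2*S)/(-145 + O) = 2*S/(-145 + O))
(B(93) + 30549)*(49493 + X(184, -213)) = (-1*93 + 30549)*(49493 + 2*184/(-145 - 213)) = (-93 + 30549)*(49493 + 2*184/(-358)) = 30456*(49493 + 2*184*(-1/358)) = 30456*(49493 - 184/179) = 30456*(8859063/179) = 269811622728/179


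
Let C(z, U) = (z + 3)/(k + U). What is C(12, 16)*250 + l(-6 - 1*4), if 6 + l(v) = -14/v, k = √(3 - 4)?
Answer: 294089/1285 - 3750*I/257 ≈ 228.86 - 14.591*I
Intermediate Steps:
k = I (k = √(-1) = I ≈ 1.0*I)
l(v) = -6 - 14/v
C(z, U) = (3 + z)/(I + U) (C(z, U) = (z + 3)/(I + U) = (3 + z)/(I + U))
C(12, 16)*250 + l(-6 - 1*4) = ((3 + 12)/(I + 16))*250 + (-6 - 14/(-6 - 1*4)) = (15/(16 + I))*250 + (-6 - 14/(-6 - 4)) = (((16 - I)/257)*15)*250 + (-6 - 14/(-10)) = (15*(16 - I)/257)*250 + (-6 - 14*(-⅒)) = 3750*(16 - I)/257 + (-6 + 7/5) = 3750*(16 - I)/257 - 23/5 = -23/5 + 3750*(16 - I)/257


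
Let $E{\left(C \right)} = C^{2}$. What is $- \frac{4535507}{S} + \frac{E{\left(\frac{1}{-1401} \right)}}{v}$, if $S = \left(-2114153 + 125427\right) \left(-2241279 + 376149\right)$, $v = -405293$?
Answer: $- \frac{1202680880289888577}{983576577323310790431780} \approx -1.2228 \cdot 10^{-6}$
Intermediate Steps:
$S = 3709232524380$ ($S = \left(-1988726\right) \left(-1865130\right) = 3709232524380$)
$- \frac{4535507}{S} + \frac{E{\left(\frac{1}{-1401} \right)}}{v} = - \frac{4535507}{3709232524380} + \frac{\left(\frac{1}{-1401}\right)^{2}}{-405293} = \left(-4535507\right) \frac{1}{3709232524380} + \left(- \frac{1}{1401}\right)^{2} \left(- \frac{1}{405293}\right) = - \frac{4535507}{3709232524380} + \frac{1}{1962801} \left(- \frac{1}{405293}\right) = - \frac{4535507}{3709232524380} - \frac{1}{795509505693} = - \frac{1202680880289888577}{983576577323310790431780}$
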